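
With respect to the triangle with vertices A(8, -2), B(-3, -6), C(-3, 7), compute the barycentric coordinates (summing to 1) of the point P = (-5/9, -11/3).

Signed area of the reference triangle: [ABC] = ½·(8·(-6−7) + (-3)·(7−(-2)) + (-3)·(-2−(-6))) = ½·(-104 − 27 − 12) = -143/2.
[PBC] = ½·((-5/9)·(-6−7) + (-3)·(7−(-11/3)) + (-3)·(-11/3−(-6))) = ½·(65/9 − 32 − 7) = -143/9, so the A-coordinate is (-143/9)/(-143/2) = 2/9.
[APC] = ½·(8·(-11/3−7) + (-5/9)·(7−(-2)) + (-3)·(-2−(-11/3))) = ½·(-256/3 − 5 − 5) = -143/3, so the B-coordinate is 2/3.
[ABP] = ½·(8·(-6−(-11/3)) + (-3)·(-11/3−(-2)) + (-5/9)·(-2−(-6))) = ½·(-56/3 + 5 − 20/9) = -143/18, so the C-coordinate is 1/9.
Check: 2/9 + 2/3 + 1/9 = 1.

(2/9, 2/3, 1/9)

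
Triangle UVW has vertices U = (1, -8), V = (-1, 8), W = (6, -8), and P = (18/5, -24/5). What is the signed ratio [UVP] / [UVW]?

[UVW] = ½·(1·(8−(-8)) + (-1)·(-8−(-8)) + 6·(-8−8)) = ½·(16 + 0 − 96) = -40.
[UVP] = ½·(1·(8−(-24/5)) + (-1)·(-24/5−(-8)) + (18/5)·(-8−8)) = ½·(64/5 − 16/5 − 288/5) = -24, so the ratio is (-24)/(-40) = 3/5.

3/5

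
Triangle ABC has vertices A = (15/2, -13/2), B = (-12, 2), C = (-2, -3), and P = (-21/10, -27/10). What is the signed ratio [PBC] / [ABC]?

1/5

[ABC] = ½·((15/2)·(2−(-3)) + (-12)·(-3−(-13/2)) + (-2)·(-13/2−2)) = ½·(75/2 − 42 + 17) = 25/4.
[PBC] = ½·((-21/10)·(2−(-3)) + (-12)·(-3−(-27/10)) + (-2)·(-27/10−2)) = ½·(-21/2 + 18/5 + 47/5) = 5/4, so the ratio is (5/4)/(25/4) = 1/5.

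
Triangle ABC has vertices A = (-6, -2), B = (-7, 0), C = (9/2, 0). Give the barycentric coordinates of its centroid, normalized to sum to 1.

The centroid is the average of the vertices, so each weight is 1/3.

(1/3, 1/3, 1/3)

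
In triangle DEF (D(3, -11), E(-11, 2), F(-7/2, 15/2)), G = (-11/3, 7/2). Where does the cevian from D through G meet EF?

Barycentric coordinates of G with respect to DEF: (1/6, 1/6, 2/3).
On side EF the D-coordinate is zero; dropping G's D-weight 1/6 and renormalizing the remaining 1/6 : 2/3 gives weights 1/5, 4/5 on E, F.
H = (1/5)·(-11, 2) + (4/5)·(-7/2, 15/2) = (-5, 32/5).

(-5, 32/5)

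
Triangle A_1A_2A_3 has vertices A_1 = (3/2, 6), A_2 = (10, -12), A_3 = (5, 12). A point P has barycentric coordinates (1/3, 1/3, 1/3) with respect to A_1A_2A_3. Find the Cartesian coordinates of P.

(11/2, 2)

P = (1/3)·A_1 + (1/3)·A_2 + (1/3)·A_3.
x-coordinate: (1/3)·(3/2) + (1/3)·10 + (1/3)·5 = 11/2.
y-coordinate: (1/3)·6 + (1/3)·(-12) + (1/3)·12 = 2.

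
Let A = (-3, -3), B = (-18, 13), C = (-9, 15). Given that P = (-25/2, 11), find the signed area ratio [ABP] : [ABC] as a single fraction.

1/3

[ABC] = ½·((-3)·(13−15) + (-18)·(15−(-3)) + (-9)·(-3−13)) = ½·(6 − 324 + 144) = -87.
[ABP] = ½·((-3)·(13−11) + (-18)·(11−(-3)) + (-25/2)·(-3−13)) = ½·(-6 − 252 + 200) = -29, so the ratio is (-29)/(-87) = 1/3.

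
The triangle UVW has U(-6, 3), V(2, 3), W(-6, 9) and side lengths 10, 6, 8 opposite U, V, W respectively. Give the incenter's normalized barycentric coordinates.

The incenter has barycentric coordinates proportional to the opposite side lengths: (10 : 6 : 8).
Normalizing by 10+6+8 = 24 gives (5/12, 1/4, 1/3).

(5/12, 1/4, 1/3)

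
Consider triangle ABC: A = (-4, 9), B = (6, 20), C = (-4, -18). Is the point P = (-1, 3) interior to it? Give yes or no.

Barycentric coordinates of P: (16/45, 3/10, 31/90).
The three coordinates are positive, positive, positive; a point is interior exactly when all three are positive.

yes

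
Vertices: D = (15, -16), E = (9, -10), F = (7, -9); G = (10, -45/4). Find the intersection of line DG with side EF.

(25/3, -29/3)

Barycentric coordinates of G with respect to DEF: (1/4, 1/2, 1/4).
On side EF the D-coordinate is zero; dropping G's D-weight 1/4 and renormalizing the remaining 1/2 : 1/4 gives weights 2/3, 1/3 on E, F.
H = (2/3)·(9, -10) + (1/3)·(7, -9) = (25/3, -29/3).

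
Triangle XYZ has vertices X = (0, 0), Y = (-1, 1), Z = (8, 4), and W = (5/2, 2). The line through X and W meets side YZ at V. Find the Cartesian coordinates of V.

(20/7, 16/7)

Barycentric coordinates of W with respect to XYZ: (1/8, 1/2, 3/8).
On side YZ the X-coordinate is zero; dropping W's X-weight 1/8 and renormalizing the remaining 1/2 : 3/8 gives weights 4/7, 3/7 on Y, Z.
V = (4/7)·(-1, 1) + (3/7)·(8, 4) = (20/7, 16/7).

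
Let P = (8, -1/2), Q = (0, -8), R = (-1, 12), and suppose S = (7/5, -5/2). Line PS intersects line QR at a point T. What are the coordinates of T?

Barycentric coordinates of S with respect to PQR: (1/5, 3/5, 1/5).
On side QR the P-coordinate is zero; dropping S's P-weight 1/5 and renormalizing the remaining 3/5 : 1/5 gives weights 3/4, 1/4 on Q, R.
T = (3/4)·(0, -8) + (1/4)·(-1, 12) = (-1/4, -3).

(-1/4, -3)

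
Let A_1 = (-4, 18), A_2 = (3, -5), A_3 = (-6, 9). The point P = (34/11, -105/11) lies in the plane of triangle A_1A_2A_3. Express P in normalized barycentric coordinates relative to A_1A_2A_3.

Signed area of the reference triangle: [A_1A_2A_3] = ½·((-4)·(-5−9) + 3·(9−18) + (-6)·(18−(-5))) = ½·(56 − 27 − 138) = -109/2.
[PA_2A_3] = ½·((34/11)·(-5−9) + 3·(9−(-105/11)) + (-6)·(-105/11−(-5))) = ½·(-476/11 + 612/11 + 300/11) = 218/11, so the A_1-coordinate is (218/11)/(-109/2) = -4/11.
[A_1PA_3] = ½·((-4)·(-105/11−9) + (34/11)·(9−18) + (-6)·(18−(-105/11))) = ½·(816/11 − 306/11 − 1818/11) = -654/11, so the A_2-coordinate is 12/11.
[A_1A_2P] = ½·((-4)·(-5−(-105/11)) + 3·(-105/11−18) + (34/11)·(18−(-5))) = ½·(-200/11 − 909/11 + 782/11) = -327/22, so the A_3-coordinate is 3/11.

(-4/11, 12/11, 3/11)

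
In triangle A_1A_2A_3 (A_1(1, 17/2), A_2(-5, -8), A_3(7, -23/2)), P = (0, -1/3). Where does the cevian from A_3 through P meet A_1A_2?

Barycentric coordinates of P with respect to A_1A_2A_3: (1/2, 1/3, 1/6).
On side A_1A_2 the A_3-coordinate is zero; dropping P's A_3-weight 1/6 and renormalizing the remaining 1/2 : 1/3 gives weights 3/5, 2/5 on A_1, A_2.
Q = (3/5)·(1, 17/2) + (2/5)·(-5, -8) = (-7/5, 19/10).

(-7/5, 19/10)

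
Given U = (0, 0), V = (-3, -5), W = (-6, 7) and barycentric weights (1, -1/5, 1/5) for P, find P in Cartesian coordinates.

(-3/5, 12/5)

P = 1·U + (-1/5)·V + (1/5)·W.
x-coordinate: 1·0 + (-1/5)·(-3) + (1/5)·(-6) = -3/5.
y-coordinate: 1·0 + (-1/5)·(-5) + (1/5)·7 = 12/5.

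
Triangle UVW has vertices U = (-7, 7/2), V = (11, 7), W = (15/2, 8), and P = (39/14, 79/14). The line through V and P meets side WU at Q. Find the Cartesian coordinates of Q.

(-27/8, 37/8)

Barycentric coordinates of P with respect to UVW: (3/7, 3/7, 1/7).
On side WU the V-coordinate is zero; dropping P's V-weight 3/7 and renormalizing the remaining 1/7 : 3/7 gives weights 1/4, 3/4 on W, U.
Q = (1/4)·(15/2, 8) + (3/4)·(-7, 7/2) = (-27/8, 37/8).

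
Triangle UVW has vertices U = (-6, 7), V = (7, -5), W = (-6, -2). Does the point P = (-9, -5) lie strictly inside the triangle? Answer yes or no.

no

Barycentric coordinates of P: (-16/39, -3/13, 64/39).
The three coordinates are negative, negative, positive; a point is interior exactly when all three are positive.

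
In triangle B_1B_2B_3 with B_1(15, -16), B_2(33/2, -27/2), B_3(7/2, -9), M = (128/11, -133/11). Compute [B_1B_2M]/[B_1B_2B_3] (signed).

4/11

[B_1B_2B_3] = ½·(15·(-27/2−(-9)) + (33/2)·(-9−(-16)) + (7/2)·(-16−(-27/2))) = ½·(-135/2 + 231/2 − 35/4) = 157/8.
[B_1B_2M] = ½·(15·(-27/2−(-133/11)) + (33/2)·(-133/11−(-16)) + (128/11)·(-16−(-27/2))) = ½·(-465/22 + 129/2 − 320/11) = 157/22, so the ratio is (157/22)/(157/8) = 4/11.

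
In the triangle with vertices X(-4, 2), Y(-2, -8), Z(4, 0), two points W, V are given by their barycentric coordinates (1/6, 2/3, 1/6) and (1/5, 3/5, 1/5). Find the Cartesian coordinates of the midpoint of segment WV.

Barycentric coordinates of the midpoint are the average: (11/60, 19/30, 11/60).
Converting: (11/60)·X + (19/30)·Y + (11/60)·Z = (-19/15, -47/10).

(-19/15, -47/10)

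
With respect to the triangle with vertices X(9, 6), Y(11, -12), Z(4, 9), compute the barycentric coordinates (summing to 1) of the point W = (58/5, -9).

(2/5, 4/5, -1/5)

Signed area of the reference triangle: [XYZ] = ½·(9·(-12−9) + 11·(9−6) + 4·(6−(-12))) = ½·(-189 + 33 + 72) = -42.
[WYZ] = ½·((58/5)·(-12−9) + 11·(9−(-9)) + 4·(-9−(-12))) = ½·(-1218/5 + 198 + 12) = -84/5, so the X-coordinate is (-84/5)/(-42) = 2/5.
[XWZ] = ½·(9·(-9−9) + (58/5)·(9−6) + 4·(6−(-9))) = ½·(-162 + 174/5 + 60) = -168/5, so the Y-coordinate is 4/5.
[XYW] = ½·(9·(-12−(-9)) + 11·(-9−6) + (58/5)·(6−(-12))) = ½·(-27 − 165 + 1044/5) = 42/5, so the Z-coordinate is -1/5.
Check: 2/5 + 4/5 − 1/5 = 1.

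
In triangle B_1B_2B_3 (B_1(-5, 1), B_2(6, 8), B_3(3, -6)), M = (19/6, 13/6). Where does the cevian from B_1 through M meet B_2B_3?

(24/5, 12/5)

Barycentric coordinates of M with respect to B_1B_2B_3: (1/6, 1/2, 1/3).
On side B_2B_3 the B_1-coordinate is zero; dropping M's B_1-weight 1/6 and renormalizing the remaining 1/2 : 1/3 gives weights 3/5, 2/5 on B_2, B_3.
N = (3/5)·(6, 8) + (2/5)·(3, -6) = (24/5, 12/5).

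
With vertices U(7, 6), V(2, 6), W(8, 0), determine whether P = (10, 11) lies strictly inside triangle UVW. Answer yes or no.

Barycentric coordinates of P: (13/5, -23/30, -5/6).
The three coordinates are positive, negative, negative; a point is interior exactly when all three are positive.

no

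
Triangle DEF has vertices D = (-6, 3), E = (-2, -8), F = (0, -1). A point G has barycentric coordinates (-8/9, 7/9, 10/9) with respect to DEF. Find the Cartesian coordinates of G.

G = (-8/9)·D + (7/9)·E + (10/9)·F.
x-coordinate: (-8/9)·(-6) + (7/9)·(-2) + (10/9)·0 = 34/9.
y-coordinate: (-8/9)·3 + (7/9)·(-8) + (10/9)·(-1) = -10.

(34/9, -10)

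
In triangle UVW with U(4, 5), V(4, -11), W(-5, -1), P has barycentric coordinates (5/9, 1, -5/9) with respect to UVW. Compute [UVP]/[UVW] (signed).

-5/9

The signed ratio [UVP]/[UVW] equals the barycentric coordinate of P at vertex W, which is -5/9.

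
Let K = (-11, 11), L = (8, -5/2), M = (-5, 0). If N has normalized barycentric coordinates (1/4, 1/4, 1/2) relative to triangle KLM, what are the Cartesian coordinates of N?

(-13/4, 17/8)

N = (1/4)·K + (1/4)·L + (1/2)·M.
x-coordinate: (1/4)·(-11) + (1/4)·8 + (1/2)·(-5) = -13/4.
y-coordinate: (1/4)·11 + (1/4)·(-5/2) + (1/2)·0 = 17/8.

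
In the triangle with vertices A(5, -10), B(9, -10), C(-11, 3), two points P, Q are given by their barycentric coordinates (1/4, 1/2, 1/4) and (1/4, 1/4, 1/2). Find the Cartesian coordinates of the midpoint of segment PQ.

(1/2, -41/8)

Barycentric coordinates of the midpoint are the average: (1/4, 3/8, 3/8).
Converting: (1/4)·A + (3/8)·B + (3/8)·C = (1/2, -41/8).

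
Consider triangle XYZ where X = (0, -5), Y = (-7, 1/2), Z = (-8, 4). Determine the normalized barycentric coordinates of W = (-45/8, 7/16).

(1/4, 3/8, 3/8)

Signed area of the reference triangle: [XYZ] = ½·(0·(1/2−4) + (-7)·(4−(-5)) + (-8)·(-5−(1/2))) = ½·(0 − 63 + 44) = -19/2.
[WYZ] = ½·((-45/8)·(1/2−4) + (-7)·(4−(7/16)) + (-8)·(7/16−(1/2))) = ½·(315/16 − 399/16 + 1/2) = -19/8, so the X-coordinate is (-19/8)/(-19/2) = 1/4.
[XWZ] = ½·(0·(7/16−4) + (-45/8)·(4−(-5)) + (-8)·(-5−(7/16))) = ½·(0 − 405/8 + 87/2) = -57/16, so the Y-coordinate is 3/8.
[XYW] = ½·(0·(1/2−(7/16)) + (-7)·(7/16−(-5)) + (-45/8)·(-5−(1/2))) = ½·(0 − 609/16 + 495/16) = -57/16, so the Z-coordinate is 3/8.
Check: 1/4 + 3/8 + 3/8 = 1.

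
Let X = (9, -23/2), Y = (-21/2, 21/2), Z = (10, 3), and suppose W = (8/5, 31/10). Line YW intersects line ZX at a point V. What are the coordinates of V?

Barycentric coordinates of W with respect to XYZ: (1/5, 2/5, 2/5).
On side ZX the Y-coordinate is zero; dropping W's Y-weight 2/5 and renormalizing the remaining 2/5 : 1/5 gives weights 2/3, 1/3 on Z, X.
V = (2/3)·(10, 3) + (1/3)·(9, -23/2) = (29/3, -11/6).

(29/3, -11/6)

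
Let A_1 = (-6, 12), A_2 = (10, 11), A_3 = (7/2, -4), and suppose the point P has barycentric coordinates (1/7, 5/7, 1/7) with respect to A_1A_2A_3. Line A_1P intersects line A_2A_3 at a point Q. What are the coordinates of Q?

Line A_1P meets A_2A_3 where the A_1-coordinate vanishes; zeroing P's A_1-weight and renormalizing leaves A_2, A_3-weights 5/7 : 1/7 → (5/6, 1/6).
So Q = (5/6)·A_2 + (1/6)·A_3 = (107/12, 17/2).

(107/12, 17/2)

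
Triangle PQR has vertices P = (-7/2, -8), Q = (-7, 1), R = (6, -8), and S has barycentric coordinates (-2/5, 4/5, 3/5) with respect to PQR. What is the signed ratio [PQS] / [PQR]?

3/5

The signed ratio [PQS]/[PQR] equals the barycentric coordinate of S at vertex R, which is 3/5.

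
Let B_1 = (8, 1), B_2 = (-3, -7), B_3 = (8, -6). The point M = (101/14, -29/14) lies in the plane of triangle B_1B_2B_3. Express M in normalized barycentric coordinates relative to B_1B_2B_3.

Signed area of the reference triangle: [B_1B_2B_3] = ½·(8·(-7−(-6)) + (-3)·(-6−1) + 8·(1−(-7))) = ½·(-8 + 21 + 64) = 77/2.
[MB_2B_3] = ½·((101/14)·(-7−(-6)) + (-3)·(-6−(-29/14)) + 8·(-29/14−(-7))) = ½·(-101/14 + 165/14 + 276/7) = 22, so the B_1-coordinate is 22/(77/2) = 4/7.
[B_1MB_3] = ½·(8·(-29/14−(-6)) + (101/14)·(-6−1) + 8·(1−(-29/14))) = ½·(220/7 − 101/2 + 172/7) = 11/4, so the B_2-coordinate is 1/14.
[B_1B_2M] = ½·(8·(-7−(-29/14)) + (-3)·(-29/14−1) + (101/14)·(1−(-7))) = ½·(-276/7 + 129/14 + 404/7) = 55/4, so the B_3-coordinate is 5/14.

(4/7, 1/14, 5/14)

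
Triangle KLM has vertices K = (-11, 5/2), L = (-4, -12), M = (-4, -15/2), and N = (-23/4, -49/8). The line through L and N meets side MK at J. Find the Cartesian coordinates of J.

(-19/3, -25/6)

Barycentric coordinates of N with respect to KLM: (1/4, 1/4, 1/2).
On side MK the L-coordinate is zero; dropping N's L-weight 1/4 and renormalizing the remaining 1/2 : 1/4 gives weights 2/3, 1/3 on M, K.
J = (2/3)·(-4, -15/2) + (1/3)·(-11, 5/2) = (-19/3, -25/6).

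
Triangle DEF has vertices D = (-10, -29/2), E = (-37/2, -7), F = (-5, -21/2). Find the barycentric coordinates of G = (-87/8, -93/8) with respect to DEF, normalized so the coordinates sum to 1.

Signed area of the reference triangle: [DEF] = ½·((-10)·(-7−(-21/2)) + (-37/2)·(-21/2−(-29/2)) + (-5)·(-29/2−(-7))) = ½·(-35 − 74 + 75/2) = -143/4.
[GEF] = ½·((-87/8)·(-7−(-21/2)) + (-37/2)·(-21/2−(-93/8)) + (-5)·(-93/8−(-7))) = ½·(-609/16 − 333/16 + 185/8) = -143/8, so the D-coordinate is (-143/8)/(-143/4) = 1/2.
[DGF] = ½·((-10)·(-93/8−(-21/2)) + (-87/8)·(-21/2−(-29/2)) + (-5)·(-29/2−(-93/8))) = ½·(45/4 − 87/2 + 115/8) = -143/16, so the E-coordinate is 1/4.
[DEG] = ½·((-10)·(-7−(-93/8)) + (-37/2)·(-93/8−(-29/2)) + (-87/8)·(-29/2−(-7))) = ½·(-185/4 − 851/16 + 1305/16) = -143/16, so the F-coordinate is 1/4.
Check: 1/2 + 1/4 + 1/4 = 1.

(1/2, 1/4, 1/4)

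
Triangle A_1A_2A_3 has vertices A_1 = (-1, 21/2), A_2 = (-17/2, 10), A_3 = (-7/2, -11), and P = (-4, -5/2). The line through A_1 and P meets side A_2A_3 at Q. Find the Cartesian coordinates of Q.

(-19/4, -23/4)

Barycentric coordinates of P with respect to A_1A_2A_3: (1/5, 1/5, 3/5).
On side A_2A_3 the A_1-coordinate is zero; dropping P's A_1-weight 1/5 and renormalizing the remaining 1/5 : 3/5 gives weights 1/4, 3/4 on A_2, A_3.
Q = (1/4)·(-17/2, 10) + (3/4)·(-7/2, -11) = (-19/4, -23/4).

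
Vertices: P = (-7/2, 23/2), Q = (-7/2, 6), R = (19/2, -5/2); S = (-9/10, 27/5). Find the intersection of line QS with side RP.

Barycentric coordinates of S with respect to PQR: (1/5, 3/5, 1/5).
On side RP the Q-coordinate is zero; dropping S's Q-weight 3/5 and renormalizing the remaining 1/5 : 1/5 gives weights 1/2, 1/2 on R, P.
T = (1/2)·(19/2, -5/2) + (1/2)·(-7/2, 23/2) = (3, 9/2).

(3, 9/2)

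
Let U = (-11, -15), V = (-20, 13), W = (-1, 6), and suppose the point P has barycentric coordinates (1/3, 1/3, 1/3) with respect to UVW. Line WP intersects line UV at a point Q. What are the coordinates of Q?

(-31/2, -1)

Line WP meets UV where the W-coordinate vanishes; zeroing P's W-weight and renormalizing leaves U, V-weights 1/3 : 1/3 → (1/2, 1/2).
So Q = (1/2)·U + (1/2)·V = (-31/2, -1).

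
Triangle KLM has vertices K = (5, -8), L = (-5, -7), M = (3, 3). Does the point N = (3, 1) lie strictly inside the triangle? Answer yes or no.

yes

Barycentric coordinates of N: (4/27, 1/27, 22/27).
The three coordinates are positive, positive, positive; a point is interior exactly when all three are positive.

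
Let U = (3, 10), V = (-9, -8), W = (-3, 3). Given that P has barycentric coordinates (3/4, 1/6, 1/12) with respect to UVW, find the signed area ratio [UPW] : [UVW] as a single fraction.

The signed ratio [UPW]/[UVW] equals the barycentric coordinate of P at vertex V, which is 1/6.

1/6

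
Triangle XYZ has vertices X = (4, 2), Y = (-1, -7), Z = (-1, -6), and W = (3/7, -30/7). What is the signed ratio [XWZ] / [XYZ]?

[XYZ] = ½·(4·(-7−(-6)) + (-1)·(-6−2) + (-1)·(2−(-7))) = ½·(-4 + 8 − 9) = -5/2.
[XWZ] = ½·(4·(-30/7−(-6)) + (3/7)·(-6−2) + (-1)·(2−(-30/7))) = ½·(48/7 − 24/7 − 44/7) = -10/7, so the ratio is (-10/7)/(-5/2) = 4/7.

4/7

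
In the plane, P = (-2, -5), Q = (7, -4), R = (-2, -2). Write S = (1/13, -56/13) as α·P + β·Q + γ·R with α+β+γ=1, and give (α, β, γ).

Signed area of the reference triangle: [PQR] = ½·((-2)·(-4−(-2)) + 7·(-2−(-5)) + (-2)·(-5−(-4))) = ½·(4 + 21 + 2) = 27/2.
[SQR] = ½·((1/13)·(-4−(-2)) + 7·(-2−(-56/13)) + (-2)·(-56/13−(-4))) = ½·(-2/13 + 210/13 + 8/13) = 108/13, so the P-coordinate is (108/13)/(27/2) = 8/13.
[PSR] = ½·((-2)·(-56/13−(-2)) + (1/13)·(-2−(-5)) + (-2)·(-5−(-56/13))) = ½·(60/13 + 3/13 + 18/13) = 81/26, so the Q-coordinate is 3/13.
[PQS] = ½·((-2)·(-4−(-56/13)) + 7·(-56/13−(-5)) + (1/13)·(-5−(-4))) = ½·(-8/13 + 63/13 − 1/13) = 27/13, so the R-coordinate is 2/13.
Check: 8/13 + 3/13 + 2/13 = 1.

(8/13, 3/13, 2/13)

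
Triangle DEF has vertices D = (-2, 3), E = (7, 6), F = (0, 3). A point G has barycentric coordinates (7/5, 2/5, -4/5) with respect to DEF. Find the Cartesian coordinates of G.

G = (7/5)·D + (2/5)·E + (-4/5)·F.
x-coordinate: (7/5)·(-2) + (2/5)·7 + (-4/5)·0 = 0.
y-coordinate: (7/5)·3 + (2/5)·6 + (-4/5)·3 = 21/5.

(0, 21/5)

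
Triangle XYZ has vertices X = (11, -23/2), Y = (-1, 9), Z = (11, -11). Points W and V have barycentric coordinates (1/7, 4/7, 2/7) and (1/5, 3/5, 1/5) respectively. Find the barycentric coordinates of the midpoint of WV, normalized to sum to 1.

Since both coordinate triples sum to 1, the midpoint's barycentrics are the componentwise average.
(1/7+1/5)/2 = 6/35; similarly 41/70 and 17/70.

(6/35, 41/70, 17/70)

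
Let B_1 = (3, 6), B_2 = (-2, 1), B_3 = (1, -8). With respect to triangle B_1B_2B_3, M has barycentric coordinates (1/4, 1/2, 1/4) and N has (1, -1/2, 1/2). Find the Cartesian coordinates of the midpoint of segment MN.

(9/4, 3/4)

Barycentric coordinates of the midpoint are the average: (5/8, 0, 3/8).
Converting: (5/8)·B_1 + 0·B_2 + (3/8)·B_3 = (9/4, 3/4).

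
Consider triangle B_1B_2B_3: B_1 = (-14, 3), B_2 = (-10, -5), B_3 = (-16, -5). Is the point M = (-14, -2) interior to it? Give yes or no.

Barycentric coordinates of M: (3/8, 5/24, 5/12).
The three coordinates are positive, positive, positive; a point is interior exactly when all three are positive.

yes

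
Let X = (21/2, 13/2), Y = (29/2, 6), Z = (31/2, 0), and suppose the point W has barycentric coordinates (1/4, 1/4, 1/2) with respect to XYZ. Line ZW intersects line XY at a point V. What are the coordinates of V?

(25/2, 25/4)

Line ZW meets XY where the Z-coordinate vanishes; zeroing W's Z-weight and renormalizing leaves X, Y-weights 1/4 : 1/4 → (1/2, 1/2).
So V = (1/2)·X + (1/2)·Y = (25/2, 25/4).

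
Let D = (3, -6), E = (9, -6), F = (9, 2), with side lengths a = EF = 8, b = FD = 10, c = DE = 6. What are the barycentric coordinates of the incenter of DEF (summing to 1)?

The incenter has barycentric coordinates proportional to the opposite side lengths: (8 : 10 : 6).
Normalizing by 8+10+6 = 24 gives (1/3, 5/12, 1/4).

(1/3, 5/12, 1/4)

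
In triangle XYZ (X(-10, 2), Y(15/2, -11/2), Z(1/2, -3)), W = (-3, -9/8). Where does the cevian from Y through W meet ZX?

Barycentric coordinates of W with respect to XYZ: (1/2, 1/4, 1/4).
On side ZX the Y-coordinate is zero; dropping W's Y-weight 1/4 and renormalizing the remaining 1/4 : 1/2 gives weights 1/3, 2/3 on Z, X.
V = (1/3)·(1/2, -3) + (2/3)·(-10, 2) = (-13/2, 1/3).

(-13/2, 1/3)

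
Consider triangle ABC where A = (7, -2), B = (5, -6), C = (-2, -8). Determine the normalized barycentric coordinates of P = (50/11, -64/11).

(1/11, 9/11, 1/11)

Signed area of the reference triangle: [ABC] = ½·(7·(-6−(-8)) + 5·(-8−(-2)) + (-2)·(-2−(-6))) = ½·(14 − 30 − 8) = -12.
[PBC] = ½·((50/11)·(-6−(-8)) + 5·(-8−(-64/11)) + (-2)·(-64/11−(-6))) = ½·(100/11 − 120/11 − 4/11) = -12/11, so the A-coordinate is (-12/11)/(-12) = 1/11.
[APC] = ½·(7·(-64/11−(-8)) + (50/11)·(-8−(-2)) + (-2)·(-2−(-64/11))) = ½·(168/11 − 300/11 − 84/11) = -108/11, so the B-coordinate is 9/11.
[ABP] = ½·(7·(-6−(-64/11)) + 5·(-64/11−(-2)) + (50/11)·(-2−(-6))) = ½·(-14/11 − 210/11 + 200/11) = -12/11, so the C-coordinate is 1/11.
Check: 1/11 + 9/11 + 1/11 = 1.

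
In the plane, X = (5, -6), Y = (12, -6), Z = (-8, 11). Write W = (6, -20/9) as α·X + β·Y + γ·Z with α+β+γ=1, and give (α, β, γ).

Signed area of the reference triangle: [XYZ] = ½·(5·(-6−11) + 12·(11−(-6)) + (-8)·(-6−(-6))) = ½·(-85 + 204 + 0) = 119/2.
[WYZ] = ½·(6·(-6−11) + 12·(11−(-20/9)) + (-8)·(-20/9−(-6))) = ½·(-102 + 476/3 − 272/9) = 119/9, so the X-coordinate is (119/9)/(119/2) = 2/9.
[XWZ] = ½·(5·(-20/9−11) + 6·(11−(-6)) + (-8)·(-6−(-20/9))) = ½·(-595/9 + 102 + 272/9) = 595/18, so the Y-coordinate is 5/9.
[XYW] = ½·(5·(-6−(-20/9)) + 12·(-20/9−(-6)) + 6·(-6−(-6))) = ½·(-170/9 + 136/3 + 0) = 119/9, so the Z-coordinate is 2/9.

(2/9, 5/9, 2/9)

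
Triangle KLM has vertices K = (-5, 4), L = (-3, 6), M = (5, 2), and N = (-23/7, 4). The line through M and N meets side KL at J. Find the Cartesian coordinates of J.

(-14/3, 13/3)

Barycentric coordinates of N with respect to KLM: (5/7, 1/7, 1/7).
On side KL the M-coordinate is zero; dropping N's M-weight 1/7 and renormalizing the remaining 5/7 : 1/7 gives weights 5/6, 1/6 on K, L.
J = (5/6)·(-5, 4) + (1/6)·(-3, 6) = (-14/3, 13/3).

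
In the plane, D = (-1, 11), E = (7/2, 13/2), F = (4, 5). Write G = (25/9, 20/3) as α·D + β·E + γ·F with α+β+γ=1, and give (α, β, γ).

Signed area of the reference triangle: [DEF] = ½·((-1)·(13/2−5) + (7/2)·(5−11) + 4·(11−(13/2))) = ½·(-3/2 − 21 + 18) = -9/4.
[GEF] = ½·((25/9)·(13/2−5) + (7/2)·(5−(20/3)) + 4·(20/3−(13/2))) = ½·(25/6 − 35/6 + 2/3) = -1/2, so the D-coordinate is (-1/2)/(-9/4) = 2/9.
[DGF] = ½·((-1)·(20/3−5) + (25/9)·(5−11) + 4·(11−(20/3))) = ½·(-5/3 − 50/3 + 52/3) = -1/2, so the E-coordinate is 2/9.
[DEG] = ½·((-1)·(13/2−(20/3)) + (7/2)·(20/3−11) + (25/9)·(11−(13/2))) = ½·(1/6 − 91/6 + 25/2) = -5/4, so the F-coordinate is 5/9.
Check: 2/9 + 2/9 + 5/9 = 1.

(2/9, 2/9, 5/9)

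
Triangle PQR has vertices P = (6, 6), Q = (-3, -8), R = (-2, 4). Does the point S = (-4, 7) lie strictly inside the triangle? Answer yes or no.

Barycentric coordinates of S: (-27/94, -14/47, 149/94).
The three coordinates are negative, negative, positive; a point is interior exactly when all three are positive.

no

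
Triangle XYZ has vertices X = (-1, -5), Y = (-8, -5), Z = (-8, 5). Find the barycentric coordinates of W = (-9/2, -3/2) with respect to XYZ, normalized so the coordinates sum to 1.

Signed area of the reference triangle: [XYZ] = ½·((-1)·(-5−5) + (-8)·(5−(-5)) + (-8)·(-5−(-5))) = ½·(10 − 80 + 0) = -35.
[WYZ] = ½·((-9/2)·(-5−5) + (-8)·(5−(-3/2)) + (-8)·(-3/2−(-5))) = ½·(45 − 52 − 28) = -35/2, so the X-coordinate is (-35/2)/(-35) = 1/2.
[XWZ] = ½·((-1)·(-3/2−5) + (-9/2)·(5−(-5)) + (-8)·(-5−(-3/2))) = ½·(13/2 − 45 + 28) = -21/4, so the Y-coordinate is 3/20.
[XYW] = ½·((-1)·(-5−(-3/2)) + (-8)·(-3/2−(-5)) + (-9/2)·(-5−(-5))) = ½·(7/2 − 28 + 0) = -49/4, so the Z-coordinate is 7/20.

(1/2, 3/20, 7/20)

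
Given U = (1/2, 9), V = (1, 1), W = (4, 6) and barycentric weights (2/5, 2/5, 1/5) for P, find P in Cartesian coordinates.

P = (2/5)·U + (2/5)·V + (1/5)·W.
x-coordinate: (2/5)·(1/2) + (2/5)·1 + (1/5)·4 = 7/5.
y-coordinate: (2/5)·9 + (2/5)·1 + (1/5)·6 = 26/5.

(7/5, 26/5)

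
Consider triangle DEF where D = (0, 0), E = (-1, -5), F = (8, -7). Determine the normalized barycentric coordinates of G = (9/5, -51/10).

(1/10, 3/5, 3/10)

Signed area of the reference triangle: [DEF] = ½·(0·(-5−(-7)) + (-1)·(-7−0) + 8·(0−(-5))) = ½·(0 + 7 + 40) = 47/2.
[GEF] = ½·((9/5)·(-5−(-7)) + (-1)·(-7−(-51/10)) + 8·(-51/10−(-5))) = ½·(18/5 + 19/10 − 4/5) = 47/20, so the D-coordinate is (47/20)/(47/2) = 1/10.
[DGF] = ½·(0·(-51/10−(-7)) + (9/5)·(-7−0) + 8·(0−(-51/10))) = ½·(0 − 63/5 + 204/5) = 141/10, so the E-coordinate is 3/5.
[DEG] = ½·(0·(-5−(-51/10)) + (-1)·(-51/10−0) + (9/5)·(0−(-5))) = ½·(0 + 51/10 + 9) = 141/20, so the F-coordinate is 3/10.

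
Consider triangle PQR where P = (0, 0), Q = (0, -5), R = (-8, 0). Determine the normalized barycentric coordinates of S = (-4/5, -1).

(7/10, 1/5, 1/10)

Signed area of the reference triangle: [PQR] = ½·(0·(-5−0) + 0·(0−0) + (-8)·(0−(-5))) = ½·(0 + 0 − 40) = -20.
[SQR] = ½·((-4/5)·(-5−0) + 0·(0−(-1)) + (-8)·(-1−(-5))) = ½·(4 + 0 − 32) = -14, so the P-coordinate is (-14)/(-20) = 7/10.
[PSR] = ½·(0·(-1−0) + (-4/5)·(0−0) + (-8)·(0−(-1))) = ½·(0 + 0 − 8) = -4, so the Q-coordinate is 1/5.
[PQS] = ½·(0·(-5−(-1)) + 0·(-1−0) + (-4/5)·(0−(-5))) = ½·(0 + 0 − 4) = -2, so the R-coordinate is 1/10.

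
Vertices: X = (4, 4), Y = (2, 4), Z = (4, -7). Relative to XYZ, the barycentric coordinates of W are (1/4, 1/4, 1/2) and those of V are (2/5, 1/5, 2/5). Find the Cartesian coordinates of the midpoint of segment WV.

Barycentric coordinates of the midpoint are the average: (13/40, 9/40, 9/20).
Converting: (13/40)·X + (9/40)·Y + (9/20)·Z = (71/20, -19/20).

(71/20, -19/20)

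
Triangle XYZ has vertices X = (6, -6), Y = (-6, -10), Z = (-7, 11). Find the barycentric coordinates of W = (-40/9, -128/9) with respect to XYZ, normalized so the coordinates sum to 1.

Signed area of the reference triangle: [XYZ] = ½·(6·(-10−11) + (-6)·(11−(-6)) + (-7)·(-6−(-10))) = ½·(-126 − 102 − 28) = -128.
[WYZ] = ½·((-40/9)·(-10−11) + (-6)·(11−(-128/9)) + (-7)·(-128/9−(-10))) = ½·(280/3 − 454/3 + 266/9) = -128/9, so the X-coordinate is (-128/9)/(-128) = 1/9.
[XWZ] = ½·(6·(-128/9−11) + (-40/9)·(11−(-6)) + (-7)·(-6−(-128/9))) = ½·(-454/3 − 680/9 − 518/9) = -1280/9, so the Y-coordinate is 10/9.
[XYW] = ½·(6·(-10−(-128/9)) + (-6)·(-128/9−(-6)) + (-40/9)·(-6−(-10))) = ½·(76/3 + 148/3 − 160/9) = 256/9, so the Z-coordinate is -2/9.
Check: 1/9 + 10/9 − 2/9 = 1.

(1/9, 10/9, -2/9)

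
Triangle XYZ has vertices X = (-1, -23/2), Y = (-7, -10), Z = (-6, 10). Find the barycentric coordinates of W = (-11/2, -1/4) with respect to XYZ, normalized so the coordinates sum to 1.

(1/6, 1/3, 1/2)

Signed area of the reference triangle: [XYZ] = ½·((-1)·(-10−10) + (-7)·(10−(-23/2)) + (-6)·(-23/2−(-10))) = ½·(20 − 301/2 + 9) = -243/4.
[WYZ] = ½·((-11/2)·(-10−10) + (-7)·(10−(-1/4)) + (-6)·(-1/4−(-10))) = ½·(110 − 287/4 − 117/2) = -81/8, so the X-coordinate is (-81/8)/(-243/4) = 1/6.
[XWZ] = ½·((-1)·(-1/4−10) + (-11/2)·(10−(-23/2)) + (-6)·(-23/2−(-1/4))) = ½·(41/4 − 473/4 + 135/2) = -81/4, so the Y-coordinate is 1/3.
[XYW] = ½·((-1)·(-10−(-1/4)) + (-7)·(-1/4−(-23/2)) + (-11/2)·(-23/2−(-10))) = ½·(39/4 − 315/4 + 33/4) = -243/8, so the Z-coordinate is 1/2.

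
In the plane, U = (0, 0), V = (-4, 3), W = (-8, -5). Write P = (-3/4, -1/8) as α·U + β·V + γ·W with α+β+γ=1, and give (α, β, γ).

Signed area of the reference triangle: [UVW] = ½·(0·(3−(-5)) + (-4)·(-5−0) + (-8)·(0−3)) = ½·(0 + 20 + 24) = 22.
[PVW] = ½·((-3/4)·(3−(-5)) + (-4)·(-5−(-1/8)) + (-8)·(-1/8−3)) = ½·(-6 + 39/2 + 25) = 77/4, so the U-coordinate is (77/4)/22 = 7/8.
[UPW] = ½·(0·(-1/8−(-5)) + (-3/4)·(-5−0) + (-8)·(0−(-1/8))) = ½·(0 + 15/4 − 1) = 11/8, so the V-coordinate is 1/16.
[UVP] = ½·(0·(3−(-1/8)) + (-4)·(-1/8−0) + (-3/4)·(0−3)) = ½·(0 + 1/2 + 9/4) = 11/8, so the W-coordinate is 1/16.
Check: 7/8 + 1/16 + 1/16 = 1.

(7/8, 1/16, 1/16)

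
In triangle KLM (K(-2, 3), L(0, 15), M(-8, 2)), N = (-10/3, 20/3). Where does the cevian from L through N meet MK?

Barycentric coordinates of N with respect to KLM: (1/3, 1/3, 1/3).
On side MK the L-coordinate is zero; dropping N's L-weight 1/3 and renormalizing the remaining 1/3 : 1/3 gives weights 1/2, 1/2 on M, K.
J = (1/2)·(-8, 2) + (1/2)·(-2, 3) = (-5, 5/2).

(-5, 5/2)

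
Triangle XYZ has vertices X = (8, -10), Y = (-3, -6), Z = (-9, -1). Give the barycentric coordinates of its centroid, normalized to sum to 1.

The centroid is the average of the vertices, so each weight is 1/3.

(1/3, 1/3, 1/3)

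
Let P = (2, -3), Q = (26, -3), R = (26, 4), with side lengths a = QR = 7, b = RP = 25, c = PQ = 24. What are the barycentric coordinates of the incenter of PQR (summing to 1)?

(1/8, 25/56, 3/7)

The incenter has barycentric coordinates proportional to the opposite side lengths: (7 : 25 : 24).
Normalizing by 7+25+24 = 56 gives (1/8, 25/56, 3/7).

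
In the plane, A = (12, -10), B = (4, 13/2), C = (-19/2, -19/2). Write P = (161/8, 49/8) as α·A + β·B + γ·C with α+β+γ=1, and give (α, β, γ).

Signed area of the reference triangle: [ABC] = ½·(12·(13/2−(-19/2)) + 4·(-19/2−(-10)) + (-19/2)·(-10−(13/2))) = ½·(192 + 2 + 627/4) = 1403/8.
[PBC] = ½·((161/8)·(13/2−(-19/2)) + 4·(-19/2−(49/8)) + (-19/2)·(49/8−(13/2))) = ½·(322 − 125/2 + 57/16) = 4209/32, so the A-coordinate is (4209/32)/(1403/8) = 3/4.
[APC] = ½·(12·(49/8−(-19/2)) + (161/8)·(-19/2−(-10)) + (-19/2)·(-10−(49/8))) = ½·(375/2 + 161/16 + 2451/16) = 1403/8, so the B-coordinate is 1.
[ABP] = ½·(12·(13/2−(49/8)) + 4·(49/8−(-10)) + (161/8)·(-10−(13/2))) = ½·(9/2 + 129/2 − 5313/16) = -4209/32, so the C-coordinate is -3/4.

(3/4, 1, -3/4)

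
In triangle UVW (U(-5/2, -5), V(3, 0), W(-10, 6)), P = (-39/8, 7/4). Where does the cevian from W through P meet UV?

(1/4, -5/2)

Barycentric coordinates of P with respect to UVW: (1/4, 1/4, 1/2).
On side UV the W-coordinate is zero; dropping P's W-weight 1/2 and renormalizing the remaining 1/4 : 1/4 gives weights 1/2, 1/2 on U, V.
Q = (1/2)·(-5/2, -5) + (1/2)·(3, 0) = (1/4, -5/2).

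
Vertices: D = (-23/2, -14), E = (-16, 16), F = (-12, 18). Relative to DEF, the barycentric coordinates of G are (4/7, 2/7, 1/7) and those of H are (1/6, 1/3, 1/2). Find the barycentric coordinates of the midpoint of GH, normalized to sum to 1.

Since both coordinate triples sum to 1, the midpoint's barycentrics are the componentwise average.
(4/7+1/6)/2 = 31/84; similarly 13/42 and 9/28.

(31/84, 13/42, 9/28)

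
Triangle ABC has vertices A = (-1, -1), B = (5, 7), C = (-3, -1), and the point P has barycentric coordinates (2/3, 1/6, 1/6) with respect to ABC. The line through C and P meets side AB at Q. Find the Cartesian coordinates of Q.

Line CP meets AB where the C-coordinate vanishes; zeroing P's C-weight and renormalizing leaves A, B-weights 2/3 : 1/6 → (4/5, 1/5).
So Q = (4/5)·A + (1/5)·B = (1/5, 3/5).

(1/5, 3/5)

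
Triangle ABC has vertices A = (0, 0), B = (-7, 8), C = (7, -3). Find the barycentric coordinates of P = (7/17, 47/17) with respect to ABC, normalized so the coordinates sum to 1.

(-4/17, 10/17, 11/17)

Signed area of the reference triangle: [ABC] = ½·(0·(8−(-3)) + (-7)·(-3−0) + 7·(0−8)) = ½·(0 + 21 − 56) = -35/2.
[PBC] = ½·((7/17)·(8−(-3)) + (-7)·(-3−(47/17)) + 7·(47/17−8)) = ½·(77/17 + 686/17 − 623/17) = 70/17, so the A-coordinate is (70/17)/(-35/2) = -4/17.
[APC] = ½·(0·(47/17−(-3)) + (7/17)·(-3−0) + 7·(0−(47/17))) = ½·(0 − 21/17 − 329/17) = -175/17, so the B-coordinate is 10/17.
[ABP] = ½·(0·(8−(47/17)) + (-7)·(47/17−0) + (7/17)·(0−8)) = ½·(0 − 329/17 − 56/17) = -385/34, so the C-coordinate is 11/17.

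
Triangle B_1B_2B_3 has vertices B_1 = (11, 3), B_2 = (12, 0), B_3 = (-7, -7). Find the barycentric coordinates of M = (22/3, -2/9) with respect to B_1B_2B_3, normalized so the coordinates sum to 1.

(4/9, 1/3, 2/9)

Signed area of the reference triangle: [B_1B_2B_3] = ½·(11·(0−(-7)) + 12·(-7−3) + (-7)·(3−0)) = ½·(77 − 120 − 21) = -32.
[MB_2B_3] = ½·((22/3)·(0−(-7)) + 12·(-7−(-2/9)) + (-7)·(-2/9−0)) = ½·(154/3 − 244/3 + 14/9) = -128/9, so the B_1-coordinate is (-128/9)/(-32) = 4/9.
[B_1MB_3] = ½·(11·(-2/9−(-7)) + (22/3)·(-7−3) + (-7)·(3−(-2/9))) = ½·(671/9 − 220/3 − 203/9) = -32/3, so the B_2-coordinate is 1/3.
[B_1B_2M] = ½·(11·(0−(-2/9)) + 12·(-2/9−3) + (22/3)·(3−0)) = ½·(22/9 − 116/3 + 22) = -64/9, so the B_3-coordinate is 2/9.
Check: 4/9 + 1/3 + 2/9 = 1.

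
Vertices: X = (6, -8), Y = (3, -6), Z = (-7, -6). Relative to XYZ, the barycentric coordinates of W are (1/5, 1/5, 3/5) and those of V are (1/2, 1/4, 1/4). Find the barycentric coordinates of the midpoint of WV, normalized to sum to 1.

Since both coordinate triples sum to 1, the midpoint's barycentrics are the componentwise average.
(1/5+1/2)/2 = 7/20; similarly 9/40 and 17/40.

(7/20, 9/40, 17/40)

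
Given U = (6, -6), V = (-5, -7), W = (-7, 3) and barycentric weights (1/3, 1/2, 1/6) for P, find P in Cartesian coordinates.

(-5/3, -5)

P = (1/3)·U + (1/2)·V + (1/6)·W.
x-coordinate: (1/3)·6 + (1/2)·(-5) + (1/6)·(-7) = -5/3.
y-coordinate: (1/3)·(-6) + (1/2)·(-7) + (1/6)·3 = -5.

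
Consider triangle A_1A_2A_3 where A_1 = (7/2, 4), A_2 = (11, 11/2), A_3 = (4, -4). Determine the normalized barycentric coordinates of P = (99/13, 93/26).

(4/13, 7/13, 2/13)

Signed area of the reference triangle: [A_1A_2A_3] = ½·((7/2)·(11/2−(-4)) + 11·(-4−4) + 4·(4−(11/2))) = ½·(133/4 − 88 − 6) = -243/8.
[PA_2A_3] = ½·((99/13)·(11/2−(-4)) + 11·(-4−(93/26)) + 4·(93/26−(11/2))) = ½·(1881/26 − 2167/26 − 100/13) = -243/26, so the A_1-coordinate is (-243/26)/(-243/8) = 4/13.
[A_1PA_3] = ½·((7/2)·(93/26−(-4)) + (99/13)·(-4−4) + 4·(4−(93/26))) = ½·(1379/52 − 792/13 + 22/13) = -1701/104, so the A_2-coordinate is 7/13.
[A_1A_2P] = ½·((7/2)·(11/2−(93/26)) + 11·(93/26−4) + (99/13)·(4−(11/2))) = ½·(175/26 − 121/26 − 297/26) = -243/52, so the A_3-coordinate is 2/13.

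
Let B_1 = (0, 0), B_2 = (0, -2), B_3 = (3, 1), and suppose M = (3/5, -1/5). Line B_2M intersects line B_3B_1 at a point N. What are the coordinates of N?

(3/4, 1/4)

Barycentric coordinates of M with respect to B_1B_2B_3: (3/5, 1/5, 1/5).
On side B_3B_1 the B_2-coordinate is zero; dropping M's B_2-weight 1/5 and renormalizing the remaining 1/5 : 3/5 gives weights 1/4, 3/4 on B_3, B_1.
N = (1/4)·(3, 1) + (3/4)·(0, 0) = (3/4, 1/4).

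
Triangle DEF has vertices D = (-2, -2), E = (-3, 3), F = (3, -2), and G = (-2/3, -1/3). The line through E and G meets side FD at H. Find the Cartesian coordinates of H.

Barycentric coordinates of G with respect to DEF: (1/3, 1/3, 1/3).
On side FD the E-coordinate is zero; dropping G's E-weight 1/3 and renormalizing the remaining 1/3 : 1/3 gives weights 1/2, 1/2 on F, D.
H = (1/2)·(3, -2) + (1/2)·(-2, -2) = (1/2, -2).

(1/2, -2)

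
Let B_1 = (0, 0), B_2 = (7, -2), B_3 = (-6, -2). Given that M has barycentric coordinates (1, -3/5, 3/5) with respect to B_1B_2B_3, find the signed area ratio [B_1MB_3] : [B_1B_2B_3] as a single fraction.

The signed ratio [B_1MB_3]/[B_1B_2B_3] equals the barycentric coordinate of M at vertex B_2, which is -3/5.

-3/5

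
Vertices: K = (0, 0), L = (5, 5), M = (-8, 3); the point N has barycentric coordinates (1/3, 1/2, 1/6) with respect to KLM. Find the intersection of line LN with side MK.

(-8/3, 1)

Line LN meets MK where the L-coordinate vanishes; zeroing N's L-weight and renormalizing leaves M, K-weights 1/6 : 1/3 → (1/3, 2/3).
So J = (1/3)·M + (2/3)·K = (-8/3, 1).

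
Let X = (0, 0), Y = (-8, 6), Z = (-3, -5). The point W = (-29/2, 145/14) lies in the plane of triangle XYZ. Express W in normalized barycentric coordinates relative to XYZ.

(-6/7, 25/14, 1/14)

Signed area of the reference triangle: [XYZ] = ½·(0·(6−(-5)) + (-8)·(-5−0) + (-3)·(0−6)) = ½·(0 + 40 + 18) = 29.
[WYZ] = ½·((-29/2)·(6−(-5)) + (-8)·(-5−(145/14)) + (-3)·(145/14−6)) = ½·(-319/2 + 860/7 − 183/14) = -174/7, so the X-coordinate is (-174/7)/29 = -6/7.
[XWZ] = ½·(0·(145/14−(-5)) + (-29/2)·(-5−0) + (-3)·(0−(145/14))) = ½·(0 + 145/2 + 435/14) = 725/14, so the Y-coordinate is 25/14.
[XYW] = ½·(0·(6−(145/14)) + (-8)·(145/14−0) + (-29/2)·(0−6)) = ½·(0 − 580/7 + 87) = 29/14, so the Z-coordinate is 1/14.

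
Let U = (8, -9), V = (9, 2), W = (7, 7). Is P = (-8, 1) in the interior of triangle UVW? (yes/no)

no

Barycentric coordinates of P: (29/9, -82/9, 62/9).
The three coordinates are positive, negative, positive; a point is interior exactly when all three are positive.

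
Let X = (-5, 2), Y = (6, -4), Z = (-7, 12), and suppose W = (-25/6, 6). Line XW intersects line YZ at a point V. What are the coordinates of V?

(-15/4, 8)

Barycentric coordinates of W with respect to XYZ: (1/3, 1/6, 1/2).
On side YZ the X-coordinate is zero; dropping W's X-weight 1/3 and renormalizing the remaining 1/6 : 1/2 gives weights 1/4, 3/4 on Y, Z.
V = (1/4)·(6, -4) + (3/4)·(-7, 12) = (-15/4, 8).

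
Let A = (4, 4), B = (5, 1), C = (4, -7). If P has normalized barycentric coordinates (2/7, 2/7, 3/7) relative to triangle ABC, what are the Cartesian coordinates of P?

P = (2/7)·A + (2/7)·B + (3/7)·C.
x-coordinate: (2/7)·4 + (2/7)·5 + (3/7)·4 = 30/7.
y-coordinate: (2/7)·4 + (2/7)·1 + (3/7)·(-7) = -11/7.

(30/7, -11/7)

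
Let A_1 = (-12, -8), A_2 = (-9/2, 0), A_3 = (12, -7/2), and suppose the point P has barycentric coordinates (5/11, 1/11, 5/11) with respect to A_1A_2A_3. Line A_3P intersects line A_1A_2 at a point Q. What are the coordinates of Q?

Line A_3P meets A_1A_2 where the A_3-coordinate vanishes; zeroing P's A_3-weight and renormalizing leaves A_1, A_2-weights 5/11 : 1/11 → (5/6, 1/6).
So Q = (5/6)·A_1 + (1/6)·A_2 = (-43/4, -20/3).

(-43/4, -20/3)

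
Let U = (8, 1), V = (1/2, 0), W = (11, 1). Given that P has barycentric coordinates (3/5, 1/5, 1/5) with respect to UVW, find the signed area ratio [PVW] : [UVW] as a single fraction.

3/5

The signed ratio [PVW]/[UVW] equals the barycentric coordinate of P at vertex U, which is 3/5.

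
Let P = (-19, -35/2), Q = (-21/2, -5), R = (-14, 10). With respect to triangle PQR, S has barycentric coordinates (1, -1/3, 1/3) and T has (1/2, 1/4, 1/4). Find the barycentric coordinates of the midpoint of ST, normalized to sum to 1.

Since both coordinate triples sum to 1, the midpoint's barycentrics are the componentwise average.
(1+1/2)/2 = 3/4; similarly -1/24 and 7/24.

(3/4, -1/24, 7/24)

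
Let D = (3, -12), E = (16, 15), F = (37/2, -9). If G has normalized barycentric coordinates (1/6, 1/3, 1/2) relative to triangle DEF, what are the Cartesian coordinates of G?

G = (1/6)·D + (1/3)·E + (1/2)·F.
x-coordinate: (1/6)·3 + (1/3)·16 + (1/2)·(37/2) = 181/12.
y-coordinate: (1/6)·(-12) + (1/3)·15 + (1/2)·(-9) = -3/2.

(181/12, -3/2)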